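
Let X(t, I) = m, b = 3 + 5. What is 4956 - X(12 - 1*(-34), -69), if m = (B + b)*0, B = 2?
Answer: 4956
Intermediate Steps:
b = 8
m = 0 (m = (2 + 8)*0 = 10*0 = 0)
X(t, I) = 0
4956 - X(12 - 1*(-34), -69) = 4956 - 1*0 = 4956 + 0 = 4956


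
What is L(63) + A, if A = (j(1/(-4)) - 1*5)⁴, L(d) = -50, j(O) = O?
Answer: 181681/256 ≈ 709.69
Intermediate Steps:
A = 194481/256 (A = (1/(-4) - 1*5)⁴ = (-¼ - 5)⁴ = (-21/4)⁴ = 194481/256 ≈ 759.69)
L(63) + A = -50 + 194481/256 = 181681/256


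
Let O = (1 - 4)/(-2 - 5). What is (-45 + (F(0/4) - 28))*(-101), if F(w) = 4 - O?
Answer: 49086/7 ≈ 7012.3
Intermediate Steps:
O = 3/7 (O = -3/(-7) = -3*(-1/7) = 3/7 ≈ 0.42857)
F(w) = 25/7 (F(w) = 4 - 1*3/7 = 4 - 3/7 = 25/7)
(-45 + (F(0/4) - 28))*(-101) = (-45 + (25/7 - 28))*(-101) = (-45 - 171/7)*(-101) = -486/7*(-101) = 49086/7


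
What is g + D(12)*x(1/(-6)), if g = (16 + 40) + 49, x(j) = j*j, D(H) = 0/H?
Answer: 105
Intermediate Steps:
D(H) = 0
x(j) = j²
g = 105 (g = 56 + 49 = 105)
g + D(12)*x(1/(-6)) = 105 + 0*(1/(-6))² = 105 + 0*(-⅙)² = 105 + 0*(1/36) = 105 + 0 = 105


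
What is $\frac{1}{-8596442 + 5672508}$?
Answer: $- \frac{1}{2923934} \approx -3.4201 \cdot 10^{-7}$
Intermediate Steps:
$\frac{1}{-8596442 + 5672508} = \frac{1}{-2923934} = - \frac{1}{2923934}$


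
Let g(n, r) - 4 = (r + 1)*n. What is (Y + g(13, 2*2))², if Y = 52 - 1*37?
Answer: 7056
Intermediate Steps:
g(n, r) = 4 + n*(1 + r) (g(n, r) = 4 + (r + 1)*n = 4 + (1 + r)*n = 4 + n*(1 + r))
Y = 15 (Y = 52 - 37 = 15)
(Y + g(13, 2*2))² = (15 + (4 + 13 + 13*(2*2)))² = (15 + (4 + 13 + 13*4))² = (15 + (4 + 13 + 52))² = (15 + 69)² = 84² = 7056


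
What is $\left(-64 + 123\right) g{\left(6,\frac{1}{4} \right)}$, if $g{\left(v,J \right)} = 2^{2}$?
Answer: $236$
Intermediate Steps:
$g{\left(v,J \right)} = 4$
$\left(-64 + 123\right) g{\left(6,\frac{1}{4} \right)} = \left(-64 + 123\right) 4 = 59 \cdot 4 = 236$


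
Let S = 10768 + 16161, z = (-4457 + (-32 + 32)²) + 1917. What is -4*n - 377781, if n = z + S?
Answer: -475337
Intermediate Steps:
z = -2540 (z = (-4457 + 0²) + 1917 = (-4457 + 0) + 1917 = -4457 + 1917 = -2540)
S = 26929
n = 24389 (n = -2540 + 26929 = 24389)
-4*n - 377781 = -4*24389 - 377781 = -97556 - 377781 = -475337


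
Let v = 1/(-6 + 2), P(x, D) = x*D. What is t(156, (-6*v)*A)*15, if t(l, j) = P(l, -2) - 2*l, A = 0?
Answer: -9360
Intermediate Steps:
P(x, D) = D*x
v = -¼ (v = 1/(-4) = -¼ ≈ -0.25000)
t(l, j) = -4*l (t(l, j) = -2*l - 2*l = -4*l)
t(156, (-6*v)*A)*15 = -4*156*15 = -624*15 = -9360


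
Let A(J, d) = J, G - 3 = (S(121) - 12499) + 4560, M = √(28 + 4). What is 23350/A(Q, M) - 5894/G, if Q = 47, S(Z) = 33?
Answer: 26401724/53063 ≈ 497.55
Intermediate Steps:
M = 4*√2 (M = √32 = 4*√2 ≈ 5.6569)
G = -7903 (G = 3 + ((33 - 12499) + 4560) = 3 + (-12466 + 4560) = 3 - 7906 = -7903)
23350/A(Q, M) - 5894/G = 23350/47 - 5894/(-7903) = 23350*(1/47) - 5894*(-1/7903) = 23350/47 + 842/1129 = 26401724/53063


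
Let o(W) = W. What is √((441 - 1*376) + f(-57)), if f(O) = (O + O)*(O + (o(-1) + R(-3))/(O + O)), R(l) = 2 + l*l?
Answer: √6573 ≈ 81.074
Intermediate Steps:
R(l) = 2 + l²
f(O) = 2*O*(O + 5/O) (f(O) = (O + O)*(O + (-1 + (2 + (-3)²))/(O + O)) = (2*O)*(O + (-1 + (2 + 9))/((2*O))) = (2*O)*(O + (-1 + 11)*(1/(2*O))) = (2*O)*(O + 10*(1/(2*O))) = (2*O)*(O + 5/O) = 2*O*(O + 5/O))
√((441 - 1*376) + f(-57)) = √((441 - 1*376) + (10 + 2*(-57)²)) = √((441 - 376) + (10 + 2*3249)) = √(65 + (10 + 6498)) = √(65 + 6508) = √6573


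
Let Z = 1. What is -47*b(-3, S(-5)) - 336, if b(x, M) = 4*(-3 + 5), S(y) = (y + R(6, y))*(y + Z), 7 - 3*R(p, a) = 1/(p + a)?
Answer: -712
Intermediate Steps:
R(p, a) = 7/3 - 1/(3*(a + p)) (R(p, a) = 7/3 - 1/(3*(p + a)) = 7/3 - 1/(3*(a + p)))
S(y) = (1 + y)*(y + (41 + 7*y)/(3*(6 + y))) (S(y) = (y + (-1 + 7*y + 7*6)/(3*(y + 6)))*(y + 1) = (y + (-1 + 7*y + 42)/(3*(6 + y)))*(1 + y) = (y + (41 + 7*y)/(3*(6 + y)))*(1 + y) = (1 + y)*(y + (41 + 7*y)/(3*(6 + y))))
b(x, M) = 8 (b(x, M) = 4*2 = 8)
-47*b(-3, S(-5)) - 336 = -47*8 - 336 = -376 - 336 = -712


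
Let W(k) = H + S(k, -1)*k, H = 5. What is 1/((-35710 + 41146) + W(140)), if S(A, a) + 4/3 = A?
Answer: 3/74563 ≈ 4.0234e-5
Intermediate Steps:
S(A, a) = -4/3 + A
W(k) = 5 + k*(-4/3 + k) (W(k) = 5 + (-4/3 + k)*k = 5 + k*(-4/3 + k))
1/((-35710 + 41146) + W(140)) = 1/((-35710 + 41146) + (5 + (⅓)*140*(-4 + 3*140))) = 1/(5436 + (5 + (⅓)*140*(-4 + 420))) = 1/(5436 + (5 + (⅓)*140*416)) = 1/(5436 + (5 + 58240/3)) = 1/(5436 + 58255/3) = 1/(74563/3) = 3/74563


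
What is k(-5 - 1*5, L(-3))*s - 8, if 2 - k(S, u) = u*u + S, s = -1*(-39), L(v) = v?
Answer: 109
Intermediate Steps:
s = 39
k(S, u) = 2 - S - u**2 (k(S, u) = 2 - (u*u + S) = 2 - (u**2 + S) = 2 - (S + u**2) = 2 + (-S - u**2) = 2 - S - u**2)
k(-5 - 1*5, L(-3))*s - 8 = (2 - (-5 - 1*5) - 1*(-3)**2)*39 - 8 = (2 - (-5 - 5) - 1*9)*39 - 8 = (2 - 1*(-10) - 9)*39 - 8 = (2 + 10 - 9)*39 - 8 = 3*39 - 8 = 117 - 8 = 109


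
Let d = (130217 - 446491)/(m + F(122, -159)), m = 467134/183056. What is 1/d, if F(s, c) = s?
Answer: -1628569/4135418096 ≈ -0.00039381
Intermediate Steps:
m = 233567/91528 (m = 467134*(1/183056) = 233567/91528 ≈ 2.5519)
d = -4135418096/1628569 (d = (130217 - 446491)/(233567/91528 + 122) = -316274/11399983/91528 = -316274*91528/11399983 = -4135418096/1628569 ≈ -2539.3)
1/d = 1/(-4135418096/1628569) = -1628569/4135418096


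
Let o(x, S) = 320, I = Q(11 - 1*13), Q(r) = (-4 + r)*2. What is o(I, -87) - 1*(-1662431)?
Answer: 1662751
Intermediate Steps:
Q(r) = -8 + 2*r
I = -12 (I = -8 + 2*(11 - 1*13) = -8 + 2*(11 - 13) = -8 + 2*(-2) = -8 - 4 = -12)
o(I, -87) - 1*(-1662431) = 320 - 1*(-1662431) = 320 + 1662431 = 1662751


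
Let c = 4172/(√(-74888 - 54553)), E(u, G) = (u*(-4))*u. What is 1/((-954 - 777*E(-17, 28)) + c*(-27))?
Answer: 6452331821/5789407049972970 - 1043*I*√129441/964901174995495 ≈ 1.1145e-6 - 3.889e-10*I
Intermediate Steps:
E(u, G) = -4*u² (E(u, G) = (-4*u)*u = -4*u²)
c = -4172*I*√129441/129441 (c = 4172/(√(-129441)) = 4172/((I*√129441)) = 4172*(-I*√129441/129441) = -4172*I*√129441/129441 ≈ -11.596*I)
1/((-954 - 777*E(-17, 28)) + c*(-27)) = 1/((-954 - (-3108)*(-17)²) - 4172*I*√129441/129441*(-27)) = 1/((-954 - (-3108)*289) + 37548*I*√129441/43147) = 1/((-954 - 777*(-1156)) + 37548*I*√129441/43147) = 1/((-954 + 898212) + 37548*I*√129441/43147) = 1/(897258 + 37548*I*√129441/43147)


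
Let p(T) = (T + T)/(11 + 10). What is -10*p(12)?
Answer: -80/7 ≈ -11.429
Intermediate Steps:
p(T) = 2*T/21 (p(T) = (2*T)/21 = (2*T)*(1/21) = 2*T/21)
-10*p(12) = -20*12/21 = -10*8/7 = -80/7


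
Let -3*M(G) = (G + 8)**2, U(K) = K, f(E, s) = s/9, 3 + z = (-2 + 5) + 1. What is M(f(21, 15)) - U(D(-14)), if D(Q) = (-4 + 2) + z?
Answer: -814/27 ≈ -30.148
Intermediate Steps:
z = 1 (z = -3 + ((-2 + 5) + 1) = -3 + (3 + 1) = -3 + 4 = 1)
D(Q) = -1 (D(Q) = (-4 + 2) + 1 = -2 + 1 = -1)
f(E, s) = s/9 (f(E, s) = s*(1/9) = s/9)
M(G) = -(8 + G)**2/3 (M(G) = -(G + 8)**2/3 = -(8 + G)**2/3)
M(f(21, 15)) - U(D(-14)) = -(8 + (1/9)*15)**2/3 - 1*(-1) = -(8 + 5/3)**2/3 + 1 = -(29/3)**2/3 + 1 = -1/3*841/9 + 1 = -841/27 + 1 = -814/27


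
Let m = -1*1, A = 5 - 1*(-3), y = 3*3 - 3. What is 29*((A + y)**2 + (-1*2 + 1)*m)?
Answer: 5713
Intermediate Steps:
y = 6 (y = 9 - 3 = 6)
A = 8 (A = 5 + 3 = 8)
m = -1
29*((A + y)**2 + (-1*2 + 1)*m) = 29*((8 + 6)**2 + (-1*2 + 1)*(-1)) = 29*(14**2 + (-2 + 1)*(-1)) = 29*(196 - 1*(-1)) = 29*(196 + 1) = 29*197 = 5713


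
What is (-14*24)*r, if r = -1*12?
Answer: 4032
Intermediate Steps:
r = -12
(-14*24)*r = -14*24*(-12) = -336*(-12) = 4032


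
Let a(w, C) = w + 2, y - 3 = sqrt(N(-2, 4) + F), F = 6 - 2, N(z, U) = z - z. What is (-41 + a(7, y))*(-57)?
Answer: 1824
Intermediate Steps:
N(z, U) = 0
F = 4
y = 5 (y = 3 + sqrt(0 + 4) = 3 + sqrt(4) = 3 + 2 = 5)
a(w, C) = 2 + w
(-41 + a(7, y))*(-57) = (-41 + (2 + 7))*(-57) = (-41 + 9)*(-57) = -32*(-57) = 1824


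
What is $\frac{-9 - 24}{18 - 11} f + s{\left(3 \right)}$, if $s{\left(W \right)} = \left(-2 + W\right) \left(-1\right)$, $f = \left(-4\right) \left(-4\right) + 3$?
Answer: $- \frac{634}{7} \approx -90.571$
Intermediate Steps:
$f = 19$ ($f = 16 + 3 = 19$)
$s{\left(W \right)} = 2 - W$
$\frac{-9 - 24}{18 - 11} f + s{\left(3 \right)} = \frac{-9 - 24}{18 - 11} \cdot 19 + \left(2 - 3\right) = - \frac{33}{7} \cdot 19 + \left(2 - 3\right) = \left(-33\right) \frac{1}{7} \cdot 19 - 1 = \left(- \frac{33}{7}\right) 19 - 1 = - \frac{627}{7} - 1 = - \frac{634}{7}$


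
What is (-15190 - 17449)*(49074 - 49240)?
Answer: 5418074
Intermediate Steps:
(-15190 - 17449)*(49074 - 49240) = -32639*(-166) = 5418074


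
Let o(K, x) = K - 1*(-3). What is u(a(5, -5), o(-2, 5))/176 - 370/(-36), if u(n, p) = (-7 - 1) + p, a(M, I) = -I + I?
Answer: 16217/1584 ≈ 10.238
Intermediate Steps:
a(M, I) = 0
o(K, x) = 3 + K (o(K, x) = K + 3 = 3 + K)
u(n, p) = -8 + p
u(a(5, -5), o(-2, 5))/176 - 370/(-36) = (-8 + (3 - 2))/176 - 370/(-36) = (-8 + 1)*(1/176) - 370*(-1/36) = -7*1/176 + 185/18 = -7/176 + 185/18 = 16217/1584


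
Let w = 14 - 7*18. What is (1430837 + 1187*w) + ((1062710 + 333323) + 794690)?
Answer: 3488616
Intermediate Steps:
w = -112 (w = 14 - 126 = -112)
(1430837 + 1187*w) + ((1062710 + 333323) + 794690) = (1430837 + 1187*(-112)) + ((1062710 + 333323) + 794690) = (1430837 - 132944) + (1396033 + 794690) = 1297893 + 2190723 = 3488616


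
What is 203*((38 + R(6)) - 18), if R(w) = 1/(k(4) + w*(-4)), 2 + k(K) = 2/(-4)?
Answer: 214774/53 ≈ 4052.3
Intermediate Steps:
k(K) = -5/2 (k(K) = -2 + 2/(-4) = -2 + 2*(-¼) = -2 - ½ = -5/2)
R(w) = 1/(-5/2 - 4*w) (R(w) = 1/(-5/2 + w*(-4)) = 1/(-5/2 - 4*w))
203*((38 + R(6)) - 18) = 203*((38 - 2/(5 + 8*6)) - 18) = 203*((38 - 2/(5 + 48)) - 18) = 203*((38 - 2/53) - 18) = 203*(2012/53 - 18) = 203*(1058/53) = 214774/53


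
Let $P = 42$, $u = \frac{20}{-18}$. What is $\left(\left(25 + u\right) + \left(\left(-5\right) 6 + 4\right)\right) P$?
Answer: $- \frac{266}{3} \approx -88.667$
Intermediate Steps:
$u = - \frac{10}{9}$ ($u = 20 \left(- \frac{1}{18}\right) = - \frac{10}{9} \approx -1.1111$)
$\left(\left(25 + u\right) + \left(\left(-5\right) 6 + 4\right)\right) P = \left(\left(25 - \frac{10}{9}\right) + \left(\left(-5\right) 6 + 4\right)\right) 42 = \left(\frac{215}{9} + \left(-30 + 4\right)\right) 42 = \left(\frac{215}{9} - 26\right) 42 = \left(- \frac{19}{9}\right) 42 = - \frac{266}{3}$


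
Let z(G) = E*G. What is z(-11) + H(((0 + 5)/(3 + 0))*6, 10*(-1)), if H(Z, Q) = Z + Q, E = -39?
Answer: 429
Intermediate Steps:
z(G) = -39*G
H(Z, Q) = Q + Z
z(-11) + H(((0 + 5)/(3 + 0))*6, 10*(-1)) = -39*(-11) + (10*(-1) + ((0 + 5)/(3 + 0))*6) = 429 + (-10 + (5/3)*6) = 429 + (-10 + 10) = 429 + 0 = 429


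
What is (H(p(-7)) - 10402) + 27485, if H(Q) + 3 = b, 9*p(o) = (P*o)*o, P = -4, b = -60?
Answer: 17020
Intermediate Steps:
p(o) = -4*o**2/9 (p(o) = ((-4*o)*o)/9 = (-4*o**2)/9 = -4*o**2/9)
H(Q) = -63 (H(Q) = -3 - 60 = -63)
(H(p(-7)) - 10402) + 27485 = (-63 - 10402) + 27485 = -10465 + 27485 = 17020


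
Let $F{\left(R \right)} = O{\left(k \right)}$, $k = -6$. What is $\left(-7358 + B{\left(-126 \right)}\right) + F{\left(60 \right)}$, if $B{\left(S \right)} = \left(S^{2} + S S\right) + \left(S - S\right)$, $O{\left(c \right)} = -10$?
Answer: $24384$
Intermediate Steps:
$B{\left(S \right)} = 2 S^{2}$ ($B{\left(S \right)} = \left(S^{2} + S^{2}\right) + 0 = 2 S^{2} + 0 = 2 S^{2}$)
$F{\left(R \right)} = -10$
$\left(-7358 + B{\left(-126 \right)}\right) + F{\left(60 \right)} = \left(-7358 + 2 \left(-126\right)^{2}\right) - 10 = \left(-7358 + 2 \cdot 15876\right) - 10 = \left(-7358 + 31752\right) - 10 = 24394 - 10 = 24384$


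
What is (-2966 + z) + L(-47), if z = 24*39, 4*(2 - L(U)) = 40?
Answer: -2038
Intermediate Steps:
L(U) = -8 (L(U) = 2 - ¼*40 = 2 - 10 = -8)
z = 936
(-2966 + z) + L(-47) = (-2966 + 936) - 8 = -2030 - 8 = -2038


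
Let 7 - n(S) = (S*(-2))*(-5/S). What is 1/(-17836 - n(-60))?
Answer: -1/17833 ≈ -5.6076e-5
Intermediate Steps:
n(S) = -3 (n(S) = 7 - S*(-2)*(-5/S) = 7 - (-2*S)*(-5/S) = 7 - 1*10 = 7 - 10 = -3)
1/(-17836 - n(-60)) = 1/(-17836 - 1*(-3)) = 1/(-17836 + 3) = 1/(-17833) = -1/17833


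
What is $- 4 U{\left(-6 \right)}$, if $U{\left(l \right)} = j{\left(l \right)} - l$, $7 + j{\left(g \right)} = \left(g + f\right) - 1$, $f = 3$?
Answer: $20$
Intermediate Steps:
$j{\left(g \right)} = -5 + g$ ($j{\left(g \right)} = -7 + \left(\left(g + 3\right) - 1\right) = -7 + \left(\left(3 + g\right) - 1\right) = -7 + \left(2 + g\right) = -5 + g$)
$U{\left(l \right)} = -5$ ($U{\left(l \right)} = \left(-5 + l\right) - l = -5$)
$- 4 U{\left(-6 \right)} = \left(-4\right) \left(-5\right) = 20$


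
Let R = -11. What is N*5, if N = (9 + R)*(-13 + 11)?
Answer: 20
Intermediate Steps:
N = 4 (N = (9 - 11)*(-13 + 11) = -2*(-2) = 4)
N*5 = 4*5 = 20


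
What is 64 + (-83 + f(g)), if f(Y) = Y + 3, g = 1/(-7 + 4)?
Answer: -49/3 ≈ -16.333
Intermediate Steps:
g = -1/3 (g = 1/(-3) = -1/3 ≈ -0.33333)
f(Y) = 3 + Y
64 + (-83 + f(g)) = 64 + (-83 + (3 - 1/3)) = 64 + (-83 + 8/3) = 64 - 241/3 = -49/3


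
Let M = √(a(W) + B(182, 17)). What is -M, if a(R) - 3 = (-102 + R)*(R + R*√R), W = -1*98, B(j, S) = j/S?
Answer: -√(5668361 + 39650800*I*√2)/17 ≈ -327.59 - 296.15*I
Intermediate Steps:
W = -98
a(R) = 3 + (-102 + R)*(R + R^(3/2)) (a(R) = 3 + (-102 + R)*(R + R*√R) = 3 + (-102 + R)*(R + R^(3/2)))
M = √(333433/17 + 137200*I*√2) (M = √((3 + (-98)² + (-98)^(5/2) - 102*(-98) - (-69972)*I*√2) + 182/17) = √((3 + 9604 + 67228*I*√2 + 9996 - (-69972)*I*√2) + 182*(1/17)) = √((3 + 9604 + 67228*I*√2 + 9996 + 69972*I*√2) + 182/17) = √((19603 + 137200*I*√2) + 182/17) = √(333433/17 + 137200*I*√2) ≈ 327.59 + 296.15*I)
-M = -√(5668361 + 39650800*I*√2)/17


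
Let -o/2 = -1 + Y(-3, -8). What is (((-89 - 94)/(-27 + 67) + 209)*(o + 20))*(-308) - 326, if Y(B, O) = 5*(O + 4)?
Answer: -19520129/5 ≈ -3.9040e+6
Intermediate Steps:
Y(B, O) = 20 + 5*O (Y(B, O) = 5*(4 + O) = 20 + 5*O)
o = 42 (o = -2*(-1 + (20 + 5*(-8))) = -2*(-1 + (20 - 40)) = -2*(-1 - 20) = -2*(-21) = 42)
(((-89 - 94)/(-27 + 67) + 209)*(o + 20))*(-308) - 326 = (((-89 - 94)/(-27 + 67) + 209)*(42 + 20))*(-308) - 326 = ((-183/40 + 209)*62)*(-308) - 326 = ((8177/40)*62)*(-308) - 326 = (253487/20)*(-308) - 326 = -19518499/5 - 326 = -19520129/5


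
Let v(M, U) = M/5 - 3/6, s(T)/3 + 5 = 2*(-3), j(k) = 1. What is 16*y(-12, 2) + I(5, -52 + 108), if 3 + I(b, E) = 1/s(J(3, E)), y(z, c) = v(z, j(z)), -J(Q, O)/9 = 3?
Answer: -8156/165 ≈ -49.430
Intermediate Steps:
J(Q, O) = -27 (J(Q, O) = -9*3 = -27)
s(T) = -33 (s(T) = -15 + 3*(2*(-3)) = -15 + 3*(-6) = -15 - 18 = -33)
v(M, U) = -½ + M/5 (v(M, U) = M*(⅕) - 3*⅙ = M/5 - ½ = -½ + M/5)
y(z, c) = -½ + z/5
I(b, E) = -100/33 (I(b, E) = -3 + 1/(-33) = -3 - 1/33 = -100/33)
16*y(-12, 2) + I(5, -52 + 108) = 16*(-½ + (⅕)*(-12)) - 100/33 = 16*(-½ - 12/5) - 100/33 = 16*(-29/10) - 100/33 = -232/5 - 100/33 = -8156/165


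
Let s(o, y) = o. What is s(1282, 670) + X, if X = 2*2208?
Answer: 5698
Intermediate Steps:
X = 4416
s(1282, 670) + X = 1282 + 4416 = 5698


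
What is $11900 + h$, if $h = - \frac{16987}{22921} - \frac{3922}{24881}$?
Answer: $\frac{6786026522191}{570297401} \approx 11899.0$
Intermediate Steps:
$h = - \frac{512549709}{570297401}$ ($h = \left(-16987\right) \frac{1}{22921} - \frac{3922}{24881} = - \frac{16987}{22921} - \frac{3922}{24881} = - \frac{512549709}{570297401} \approx -0.89874$)
$11900 + h = 11900 - \frac{512549709}{570297401} = \frac{6786026522191}{570297401}$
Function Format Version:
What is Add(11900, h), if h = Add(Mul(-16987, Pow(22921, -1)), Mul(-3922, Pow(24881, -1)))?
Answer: Rational(6786026522191, 570297401) ≈ 11899.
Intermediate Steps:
h = Rational(-512549709, 570297401) (h = Add(Mul(-16987, Rational(1, 22921)), Mul(-3922, Rational(1, 24881))) = Add(Rational(-16987, 22921), Rational(-3922, 24881)) = Rational(-512549709, 570297401) ≈ -0.89874)
Add(11900, h) = Add(11900, Rational(-512549709, 570297401)) = Rational(6786026522191, 570297401)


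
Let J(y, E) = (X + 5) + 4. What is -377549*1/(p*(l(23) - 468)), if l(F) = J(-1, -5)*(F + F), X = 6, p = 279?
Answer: -12179/1998 ≈ -6.0956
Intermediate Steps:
J(y, E) = 15 (J(y, E) = (6 + 5) + 4 = 11 + 4 = 15)
l(F) = 30*F (l(F) = 15*(F + F) = 15*(2*F) = 30*F)
-377549*1/(p*(l(23) - 468)) = -377549*1/(279*(30*23 - 468)) = -377549*1/(279*(690 - 468)) = -377549/(279*222) = -377549/61938 = -377549*1/61938 = -12179/1998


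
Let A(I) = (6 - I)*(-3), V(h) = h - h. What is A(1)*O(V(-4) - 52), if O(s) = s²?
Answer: -40560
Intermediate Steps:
V(h) = 0
A(I) = -18 + 3*I
A(1)*O(V(-4) - 52) = (-18 + 3*1)*(0 - 52)² = (-18 + 3)*(-52)² = -15*2704 = -40560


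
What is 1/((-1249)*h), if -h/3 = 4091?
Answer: 1/15328977 ≈ 6.5236e-8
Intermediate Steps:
h = -12273 (h = -3*4091 = -12273)
1/((-1249)*h) = 1/(-1249*(-12273)) = -1/1249*(-1/12273) = 1/15328977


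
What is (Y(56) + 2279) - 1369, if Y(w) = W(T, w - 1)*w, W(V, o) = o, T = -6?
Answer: 3990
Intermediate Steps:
Y(w) = w*(-1 + w) (Y(w) = (w - 1)*w = (-1 + w)*w = w*(-1 + w))
(Y(56) + 2279) - 1369 = (56*(-1 + 56) + 2279) - 1369 = (56*55 + 2279) - 1369 = (3080 + 2279) - 1369 = 5359 - 1369 = 3990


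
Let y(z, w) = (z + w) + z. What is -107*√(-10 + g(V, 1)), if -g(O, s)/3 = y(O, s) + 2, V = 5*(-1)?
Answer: -107*√11 ≈ -354.88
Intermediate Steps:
y(z, w) = w + 2*z (y(z, w) = (w + z) + z = w + 2*z)
V = -5
g(O, s) = -6 - 6*O - 3*s (g(O, s) = -3*((s + 2*O) + 2) = -3*(2 + s + 2*O) = -6 - 6*O - 3*s)
-107*√(-10 + g(V, 1)) = -107*√(-10 + (-6 - 6*(-5) - 3*1)) = -107*√(-10 + (-6 + 30 - 3)) = -107*√(-10 + 21) = -107*√11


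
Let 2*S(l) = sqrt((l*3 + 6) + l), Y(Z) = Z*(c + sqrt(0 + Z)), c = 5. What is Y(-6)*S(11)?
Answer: 15*sqrt(2)*(-5 - I*sqrt(6)) ≈ -106.07 - 51.962*I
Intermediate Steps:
Y(Z) = Z*(5 + sqrt(Z)) (Y(Z) = Z*(5 + sqrt(0 + Z)) = Z*(5 + sqrt(Z)))
S(l) = sqrt(6 + 4*l)/2 (S(l) = sqrt((l*3 + 6) + l)/2 = sqrt((3*l + 6) + l)/2 = sqrt((6 + 3*l) + l)/2 = sqrt(6 + 4*l)/2)
Y(-6)*S(11) = ((-6)**(3/2) + 5*(-6))*(sqrt(6 + 4*11)/2) = (-6*I*sqrt(6) - 30)*(sqrt(6 + 44)/2) = (-30 - 6*I*sqrt(6))*(sqrt(50)/2) = (-30 - 6*I*sqrt(6))*((5*sqrt(2))/2) = (-30 - 6*I*sqrt(6))*(5*sqrt(2)/2) = 5*sqrt(2)*(-30 - 6*I*sqrt(6))/2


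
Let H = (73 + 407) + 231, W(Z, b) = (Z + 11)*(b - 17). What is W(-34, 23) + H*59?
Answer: 41811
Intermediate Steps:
W(Z, b) = (-17 + b)*(11 + Z) (W(Z, b) = (11 + Z)*(-17 + b) = (-17 + b)*(11 + Z))
H = 711 (H = 480 + 231 = 711)
W(-34, 23) + H*59 = (-187 - 17*(-34) + 11*23 - 34*23) + 711*59 = (-187 + 578 + 253 - 782) + 41949 = -138 + 41949 = 41811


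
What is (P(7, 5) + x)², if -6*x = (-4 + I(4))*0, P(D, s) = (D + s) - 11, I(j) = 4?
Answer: 1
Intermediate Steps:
P(D, s) = -11 + D + s
x = 0 (x = -(-4 + 4)*0/6 = -0*0 = -⅙*0 = 0)
(P(7, 5) + x)² = ((-11 + 7 + 5) + 0)² = (1 + 0)² = 1² = 1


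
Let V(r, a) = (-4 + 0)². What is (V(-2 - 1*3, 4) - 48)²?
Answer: 1024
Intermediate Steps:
V(r, a) = 16 (V(r, a) = (-4)² = 16)
(V(-2 - 1*3, 4) - 48)² = (16 - 48)² = (-32)² = 1024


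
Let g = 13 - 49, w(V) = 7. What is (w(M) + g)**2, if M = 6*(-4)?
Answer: 841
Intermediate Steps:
M = -24
g = -36
(w(M) + g)**2 = (7 - 36)**2 = (-29)**2 = 841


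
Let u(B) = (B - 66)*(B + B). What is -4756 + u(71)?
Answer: -4046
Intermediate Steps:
u(B) = 2*B*(-66 + B) (u(B) = (-66 + B)*(2*B) = 2*B*(-66 + B))
-4756 + u(71) = -4756 + 2*71*(-66 + 71) = -4756 + 2*71*5 = -4756 + 710 = -4046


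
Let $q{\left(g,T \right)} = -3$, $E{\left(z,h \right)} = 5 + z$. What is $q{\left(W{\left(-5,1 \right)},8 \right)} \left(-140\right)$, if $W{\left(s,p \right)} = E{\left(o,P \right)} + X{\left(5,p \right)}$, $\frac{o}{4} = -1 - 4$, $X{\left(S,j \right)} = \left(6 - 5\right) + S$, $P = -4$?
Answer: $420$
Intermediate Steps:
$X{\left(S,j \right)} = 1 + S$
$o = -20$ ($o = 4 \left(-1 - 4\right) = 4 \left(-5\right) = -20$)
$W{\left(s,p \right)} = -9$ ($W{\left(s,p \right)} = \left(5 - 20\right) + \left(1 + 5\right) = -15 + 6 = -9$)
$q{\left(W{\left(-5,1 \right)},8 \right)} \left(-140\right) = \left(-3\right) \left(-140\right) = 420$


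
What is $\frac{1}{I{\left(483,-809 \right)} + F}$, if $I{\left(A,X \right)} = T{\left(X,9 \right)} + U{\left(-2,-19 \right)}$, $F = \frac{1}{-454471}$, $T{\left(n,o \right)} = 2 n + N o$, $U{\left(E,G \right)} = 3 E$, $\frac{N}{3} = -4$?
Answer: $- \frac{454471}{787143773} \approx -0.00057737$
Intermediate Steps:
$N = -12$ ($N = 3 \left(-4\right) = -12$)
$T{\left(n,o \right)} = - 12 o + 2 n$ ($T{\left(n,o \right)} = 2 n - 12 o = - 12 o + 2 n$)
$F = - \frac{1}{454471} \approx -2.2004 \cdot 10^{-6}$
$I{\left(A,X \right)} = -114 + 2 X$ ($I{\left(A,X \right)} = \left(\left(-12\right) 9 + 2 X\right) + 3 \left(-2\right) = \left(-108 + 2 X\right) - 6 = -114 + 2 X$)
$\frac{1}{I{\left(483,-809 \right)} + F} = \frac{1}{\left(-114 + 2 \left(-809\right)\right) - \frac{1}{454471}} = \frac{1}{\left(-114 - 1618\right) - \frac{1}{454471}} = \frac{1}{-1732 - \frac{1}{454471}} = \frac{1}{- \frac{787143773}{454471}} = - \frac{454471}{787143773}$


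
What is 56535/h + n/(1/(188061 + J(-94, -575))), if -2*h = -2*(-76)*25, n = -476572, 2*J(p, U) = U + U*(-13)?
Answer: -34682136522267/380 ≈ -9.1269e+10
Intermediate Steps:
J(p, U) = -6*U (J(p, U) = (U + U*(-13))/2 = (U - 13*U)/2 = (-12*U)/2 = -6*U)
h = -1900 (h = -(-2*(-76))*25/2 = -76*25 = -½*3800 = -1900)
56535/h + n/(1/(188061 + J(-94, -575))) = 56535/(-1900) - 476572/(1/(188061 - 6*(-575))) = 56535*(-1/1900) - 476572/(1/(188061 + 3450)) = -11307/380 - 476572/(1/191511) = -11307/380 - 476572/1/191511 = -11307/380 - 476572*191511 = -11307/380 - 91268780292 = -34682136522267/380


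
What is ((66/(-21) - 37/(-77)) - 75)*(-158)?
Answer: 944840/77 ≈ 12271.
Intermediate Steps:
((66/(-21) - 37/(-77)) - 75)*(-158) = ((66*(-1/21) - 37*(-1/77)) - 75)*(-158) = ((-22/7 + 37/77) - 75)*(-158) = (-205/77 - 75)*(-158) = -5980/77*(-158) = 944840/77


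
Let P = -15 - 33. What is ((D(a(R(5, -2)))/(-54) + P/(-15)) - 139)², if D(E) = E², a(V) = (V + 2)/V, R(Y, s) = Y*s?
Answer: 8403938929/455625 ≈ 18445.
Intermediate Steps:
P = -48
a(V) = (2 + V)/V
((D(a(R(5, -2)))/(-54) + P/(-15)) - 139)² = ((((2 + 5*(-2))/((5*(-2))))²/(-54) - 48/(-15)) - 139)² = ((((2 - 10)/(-10))²*(-1/54) - 48*(-1/15)) - 139)² = (((-⅒*(-8))²*(-1/54) + 16/5) - 139)² = (((⅘)²*(-1/54) + 16/5) - 139)² = (((16/25)*(-1/54) + 16/5) - 139)² = ((-8/675 + 16/5) - 139)² = (2152/675 - 139)² = (-91673/675)² = 8403938929/455625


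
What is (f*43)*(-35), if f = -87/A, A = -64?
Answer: -130935/64 ≈ -2045.9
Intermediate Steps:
f = 87/64 (f = -87/(-64) = -87*(-1/64) = 87/64 ≈ 1.3594)
(f*43)*(-35) = ((87/64)*43)*(-35) = (3741/64)*(-35) = -130935/64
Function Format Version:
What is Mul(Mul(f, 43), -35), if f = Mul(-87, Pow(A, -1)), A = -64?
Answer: Rational(-130935, 64) ≈ -2045.9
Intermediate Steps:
f = Rational(87, 64) (f = Mul(-87, Pow(-64, -1)) = Mul(-87, Rational(-1, 64)) = Rational(87, 64) ≈ 1.3594)
Mul(Mul(f, 43), -35) = Mul(Mul(Rational(87, 64), 43), -35) = Mul(Rational(3741, 64), -35) = Rational(-130935, 64)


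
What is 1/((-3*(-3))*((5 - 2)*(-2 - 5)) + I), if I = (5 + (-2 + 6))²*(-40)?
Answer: -1/3429 ≈ -0.00029163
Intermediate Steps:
I = -3240 (I = (5 + 4)²*(-40) = 9²*(-40) = 81*(-40) = -3240)
1/((-3*(-3))*((5 - 2)*(-2 - 5)) + I) = 1/((-3*(-3))*((5 - 2)*(-2 - 5)) - 3240) = 1/(9*(3*(-7)) - 3240) = 1/(9*(-21) - 3240) = 1/(-189 - 3240) = 1/(-3429) = -1/3429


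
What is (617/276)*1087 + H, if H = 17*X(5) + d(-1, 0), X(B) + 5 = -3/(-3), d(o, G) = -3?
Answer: 651083/276 ≈ 2359.0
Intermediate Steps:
X(B) = -4 (X(B) = -5 - 3/(-3) = -5 - 3*(-1/3) = -5 + 1 = -4)
H = -71 (H = 17*(-4) - 3 = -68 - 3 = -71)
(617/276)*1087 + H = (617/276)*1087 - 71 = 670679/276 - 71 = 651083/276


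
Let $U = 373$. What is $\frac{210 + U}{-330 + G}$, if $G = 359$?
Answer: $\frac{583}{29} \approx 20.103$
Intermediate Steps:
$\frac{210 + U}{-330 + G} = \frac{210 + 373}{-330 + 359} = \frac{583}{29}$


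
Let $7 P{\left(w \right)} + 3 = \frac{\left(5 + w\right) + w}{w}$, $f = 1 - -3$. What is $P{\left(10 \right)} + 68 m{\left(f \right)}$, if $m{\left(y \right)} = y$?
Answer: $\frac{3807}{14} \approx 271.93$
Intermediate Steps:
$f = 4$ ($f = 1 + 3 = 4$)
$P{\left(w \right)} = - \frac{3}{7} + \frac{5 + 2 w}{7 w}$ ($P{\left(w \right)} = - \frac{3}{7} + \frac{\left(\left(5 + w\right) + w\right) \frac{1}{w}}{7} = - \frac{3}{7} + \frac{\left(5 + 2 w\right) \frac{1}{w}}{7} = - \frac{3}{7} + \frac{\frac{1}{w} \left(5 + 2 w\right)}{7} = - \frac{3}{7} + \frac{5 + 2 w}{7 w}$)
$P{\left(10 \right)} + 68 m{\left(f \right)} = \frac{5 - 10}{7 \cdot 10} + 68 \cdot 4 = \frac{1}{7} \cdot \frac{1}{10} \left(5 - 10\right) + 272 = \frac{1}{7} \cdot \frac{1}{10} \left(-5\right) + 272 = - \frac{1}{14} + 272 = \frac{3807}{14}$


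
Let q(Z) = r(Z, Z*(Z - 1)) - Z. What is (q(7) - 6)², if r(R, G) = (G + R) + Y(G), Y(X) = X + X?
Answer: 14400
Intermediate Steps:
Y(X) = 2*X
r(R, G) = R + 3*G (r(R, G) = (G + R) + 2*G = R + 3*G)
q(Z) = 3*Z*(-1 + Z) (q(Z) = (Z + 3*(Z*(Z - 1))) - Z = (Z + 3*(Z*(-1 + Z))) - Z = (Z + 3*Z*(-1 + Z)) - Z = 3*Z*(-1 + Z))
(q(7) - 6)² = (3*7*(-1 + 7) - 6)² = (3*7*6 - 6)² = (126 - 6)² = 120² = 14400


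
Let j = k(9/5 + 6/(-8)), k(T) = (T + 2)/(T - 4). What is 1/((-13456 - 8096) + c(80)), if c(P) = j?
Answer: -59/1271629 ≈ -4.6397e-5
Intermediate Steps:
k(T) = (2 + T)/(-4 + T)
j = -61/59 (j = (2 + (9/5 + 6/(-8)))/(-4 + (9/5 + 6/(-8))) = (2 + (9*(⅕) + 6*(-⅛)))/(-4 + (9*(⅕) + 6*(-⅛))) = (2 + (9/5 - ¾))/(-4 + (9/5 - ¾)) = (2 + 21/20)/(-4 + 21/20) = (61/20)/(-59/20) = -20/59*61/20 = -61/59 ≈ -1.0339)
c(P) = -61/59
1/((-13456 - 8096) + c(80)) = 1/((-13456 - 8096) - 61/59) = 1/(-21552 - 61/59) = 1/(-1271629/59) = -59/1271629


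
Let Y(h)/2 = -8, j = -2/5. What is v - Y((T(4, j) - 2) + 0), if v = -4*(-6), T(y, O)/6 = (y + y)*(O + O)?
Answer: 40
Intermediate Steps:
j = -⅖ (j = -2*⅕ = -⅖ ≈ -0.40000)
T(y, O) = 24*O*y (T(y, O) = 6*((y + y)*(O + O)) = 6*((2*y)*(2*O)) = 6*(4*O*y) = 24*O*y)
Y(h) = -16 (Y(h) = 2*(-8) = -16)
v = 24
v - Y((T(4, j) - 2) + 0) = 24 - 1*(-16) = 24 + 16 = 40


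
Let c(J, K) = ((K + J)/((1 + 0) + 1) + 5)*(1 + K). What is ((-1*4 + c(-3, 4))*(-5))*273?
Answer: -64155/2 ≈ -32078.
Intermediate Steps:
c(J, K) = (1 + K)*(5 + J/2 + K/2) (c(J, K) = ((J + K)/(1 + 1) + 5)*(1 + K) = ((J + K)/2 + 5)*(1 + K) = ((J + K)*(1/2) + 5)*(1 + K) = ((J/2 + K/2) + 5)*(1 + K) = (5 + J/2 + K/2)*(1 + K) = (1 + K)*(5 + J/2 + K/2))
((-1*4 + c(-3, 4))*(-5))*273 = ((-1*4 + (5 + (1/2)*(-3) + (1/2)*4**2 + (11/2)*4 + (1/2)*(-3)*4))*(-5))*273 = ((-4 + (5 - 3/2 + (1/2)*16 + 22 - 6))*(-5))*273 = ((-4 + (5 - 3/2 + 8 + 22 - 6))*(-5))*273 = ((-4 + 55/2)*(-5))*273 = ((47/2)*(-5))*273 = -235/2*273 = -64155/2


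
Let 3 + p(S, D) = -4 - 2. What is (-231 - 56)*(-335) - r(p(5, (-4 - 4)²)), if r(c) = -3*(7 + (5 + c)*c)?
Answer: 96274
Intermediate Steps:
p(S, D) = -9 (p(S, D) = -3 + (-4 - 2) = -3 - 6 = -9)
r(c) = -21 - 3*c*(5 + c) (r(c) = -3*(7 + c*(5 + c)) = -21 - 3*c*(5 + c))
(-231 - 56)*(-335) - r(p(5, (-4 - 4)²)) = (-231 - 56)*(-335) - (-21 - 15*(-9) - 3*(-9)²) = -287*(-335) - (-21 + 135 - 3*81) = 96145 - (-21 + 135 - 243) = 96145 - 1*(-129) = 96145 + 129 = 96274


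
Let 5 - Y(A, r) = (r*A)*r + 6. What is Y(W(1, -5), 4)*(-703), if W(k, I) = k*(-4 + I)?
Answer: -100529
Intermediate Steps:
Y(A, r) = -1 - A*r² (Y(A, r) = 5 - ((r*A)*r + 6) = 5 - ((A*r)*r + 6) = 5 - (A*r² + 6) = 5 - (6 + A*r²) = 5 + (-6 - A*r²) = -1 - A*r²)
Y(W(1, -5), 4)*(-703) = (-1 - 1*1*(-4 - 5)*4²)*(-703) = (-1 - 1*1*(-9)*16)*(-703) = (-1 - 1*(-9)*16)*(-703) = (-1 + 144)*(-703) = 143*(-703) = -100529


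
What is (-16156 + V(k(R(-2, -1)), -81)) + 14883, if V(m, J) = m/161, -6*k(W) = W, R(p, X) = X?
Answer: -1229717/966 ≈ -1273.0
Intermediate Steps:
k(W) = -W/6
V(m, J) = m/161 (V(m, J) = m*(1/161) = m/161)
(-16156 + V(k(R(-2, -1)), -81)) + 14883 = (-16156 + (-⅙*(-1))/161) + 14883 = (-16156 + (1/161)*(⅙)) + 14883 = (-16156 + 1/966) + 14883 = -15606695/966 + 14883 = -1229717/966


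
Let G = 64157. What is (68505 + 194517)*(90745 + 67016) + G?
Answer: 41494677899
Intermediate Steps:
(68505 + 194517)*(90745 + 67016) + G = (68505 + 194517)*(90745 + 67016) + 64157 = 263022*157761 + 64157 = 41494613742 + 64157 = 41494677899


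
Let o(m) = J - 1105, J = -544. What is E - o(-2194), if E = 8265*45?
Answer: 373574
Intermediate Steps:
E = 371925
o(m) = -1649 (o(m) = -544 - 1105 = -1649)
E - o(-2194) = 371925 - 1*(-1649) = 371925 + 1649 = 373574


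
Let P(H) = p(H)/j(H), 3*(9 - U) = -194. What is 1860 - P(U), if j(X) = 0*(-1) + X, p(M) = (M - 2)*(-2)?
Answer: 411490/221 ≈ 1861.9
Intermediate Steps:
U = 221/3 (U = 9 - ⅓*(-194) = 9 + 194/3 = 221/3 ≈ 73.667)
p(M) = 4 - 2*M (p(M) = (-2 + M)*(-2) = 4 - 2*M)
j(X) = X (j(X) = 0 + X = X)
P(H) = (4 - 2*H)/H
1860 - P(U) = 1860 - (-2 + 4/(221/3)) = 1860 - (-2 + 4*(3/221)) = 1860 - (-2 + 12/221) = 1860 - 1*(-430/221) = 1860 + 430/221 = 411490/221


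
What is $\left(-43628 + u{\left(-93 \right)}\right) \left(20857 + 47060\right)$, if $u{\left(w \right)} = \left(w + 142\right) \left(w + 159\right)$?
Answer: $-2743439298$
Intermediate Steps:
$u{\left(w \right)} = \left(142 + w\right) \left(159 + w\right)$
$\left(-43628 + u{\left(-93 \right)}\right) \left(20857 + 47060\right) = \left(-43628 + \left(22578 + \left(-93\right)^{2} + 301 \left(-93\right)\right)\right) \left(20857 + 47060\right) = \left(-43628 + \left(22578 + 8649 - 27993\right)\right) 67917 = \left(-43628 + 3234\right) 67917 = \left(-40394\right) 67917 = -2743439298$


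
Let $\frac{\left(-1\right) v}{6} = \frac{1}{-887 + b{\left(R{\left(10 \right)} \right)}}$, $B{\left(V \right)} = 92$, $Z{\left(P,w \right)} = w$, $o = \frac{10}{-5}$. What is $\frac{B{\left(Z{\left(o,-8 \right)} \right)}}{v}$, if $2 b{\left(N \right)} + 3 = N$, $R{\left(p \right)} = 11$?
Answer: $\frac{40618}{3} \approx 13539.0$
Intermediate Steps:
$o = -2$ ($o = 10 \left(- \frac{1}{5}\right) = -2$)
$b{\left(N \right)} = - \frac{3}{2} + \frac{N}{2}$
$v = \frac{6}{883}$ ($v = - \frac{6}{-887 + \left(- \frac{3}{2} + \frac{1}{2} \cdot 11\right)} = - \frac{6}{-887 + \left(- \frac{3}{2} + \frac{11}{2}\right)} = - \frac{6}{-887 + 4} = - \frac{6}{-883} = \left(-6\right) \left(- \frac{1}{883}\right) = \frac{6}{883} \approx 0.006795$)
$\frac{B{\left(Z{\left(o,-8 \right)} \right)}}{v} = \frac{92}{\frac{6}{883}} = 92 \cdot \frac{883}{6} = \frac{40618}{3}$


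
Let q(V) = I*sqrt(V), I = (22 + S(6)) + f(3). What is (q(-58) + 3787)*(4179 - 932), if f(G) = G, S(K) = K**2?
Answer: 12296389 + 198067*I*sqrt(58) ≈ 1.2296e+7 + 1.5084e+6*I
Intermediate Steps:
I = 61 (I = (22 + 6**2) + 3 = (22 + 36) + 3 = 58 + 3 = 61)
q(V) = 61*sqrt(V)
(q(-58) + 3787)*(4179 - 932) = (61*sqrt(-58) + 3787)*(4179 - 932) = (61*(I*sqrt(58)) + 3787)*3247 = (61*I*sqrt(58) + 3787)*3247 = (3787 + 61*I*sqrt(58))*3247 = 12296389 + 198067*I*sqrt(58)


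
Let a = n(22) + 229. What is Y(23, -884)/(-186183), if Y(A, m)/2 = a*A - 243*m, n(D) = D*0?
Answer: -440158/186183 ≈ -2.3641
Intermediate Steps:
n(D) = 0
a = 229 (a = 0 + 229 = 229)
Y(A, m) = -486*m + 458*A (Y(A, m) = 2*(229*A - 243*m) = 2*(-243*m + 229*A) = -486*m + 458*A)
Y(23, -884)/(-186183) = (-486*(-884) + 458*23)/(-186183) = (429624 + 10534)*(-1/186183) = 440158*(-1/186183) = -440158/186183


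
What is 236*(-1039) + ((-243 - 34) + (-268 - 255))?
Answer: -246004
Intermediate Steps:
236*(-1039) + ((-243 - 34) + (-268 - 255)) = -245204 + (-277 - 523) = -245204 - 800 = -246004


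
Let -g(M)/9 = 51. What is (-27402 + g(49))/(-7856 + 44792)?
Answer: -9287/12312 ≈ -0.75430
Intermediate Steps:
g(M) = -459 (g(M) = -9*51 = -459)
(-27402 + g(49))/(-7856 + 44792) = (-27402 - 459)/(-7856 + 44792) = -27861/36936 = -27861*1/36936 = -9287/12312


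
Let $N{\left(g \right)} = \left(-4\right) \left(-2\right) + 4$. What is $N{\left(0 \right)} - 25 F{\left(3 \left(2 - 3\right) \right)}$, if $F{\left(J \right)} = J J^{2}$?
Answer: $687$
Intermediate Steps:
$F{\left(J \right)} = J^{3}$
$N{\left(g \right)} = 12$ ($N{\left(g \right)} = 8 + 4 = 12$)
$N{\left(0 \right)} - 25 F{\left(3 \left(2 - 3\right) \right)} = 12 - 25 \left(3 \left(2 - 3\right)\right)^{3} = 12 - 25 \left(3 \left(-1\right)\right)^{3} = 12 - 25 \left(-3\right)^{3} = 12 - -675 = 12 + 675 = 687$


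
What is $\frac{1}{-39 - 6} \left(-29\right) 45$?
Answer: $29$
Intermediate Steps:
$\frac{1}{-39 - 6} \left(-29\right) 45 = \frac{1}{-45} \left(-29\right) 45 = \left(- \frac{1}{45}\right) \left(-29\right) 45 = \frac{29}{45} \cdot 45 = 29$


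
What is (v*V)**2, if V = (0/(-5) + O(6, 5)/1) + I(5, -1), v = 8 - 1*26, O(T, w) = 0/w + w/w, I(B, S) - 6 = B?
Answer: 46656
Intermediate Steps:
I(B, S) = 6 + B
O(T, w) = 1 (O(T, w) = 0 + 1 = 1)
v = -18 (v = 8 - 26 = -18)
V = 12 (V = (0/(-5) + 1/1) + (6 + 5) = (0*(-1/5) + 1*1) + 11 = (0 + 1) + 11 = 1 + 11 = 12)
(v*V)**2 = (-18*12)**2 = (-216)**2 = 46656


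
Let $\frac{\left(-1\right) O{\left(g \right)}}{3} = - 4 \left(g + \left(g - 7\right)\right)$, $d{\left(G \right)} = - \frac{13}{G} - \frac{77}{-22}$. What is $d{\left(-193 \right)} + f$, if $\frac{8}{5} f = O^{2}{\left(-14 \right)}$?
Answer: $\frac{42557877}{386} \approx 1.1025 \cdot 10^{5}$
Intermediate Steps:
$d{\left(G \right)} = \frac{7}{2} - \frac{13}{G}$ ($d{\left(G \right)} = - \frac{13}{G} - - \frac{7}{2} = - \frac{13}{G} + \frac{7}{2} = \frac{7}{2} - \frac{13}{G}$)
$O{\left(g \right)} = -84 + 24 g$ ($O{\left(g \right)} = - 3 \left(- 4 \left(g + \left(g - 7\right)\right)\right) = - 3 \left(- 4 \left(g + \left(-7 + g\right)\right)\right) = - 3 \left(- 4 \left(-7 + 2 g\right)\right) = - 3 \left(28 - 8 g\right) = -84 + 24 g$)
$f = 110250$ ($f = \frac{5 \left(-84 + 24 \left(-14\right)\right)^{2}}{8} = \frac{5 \left(-84 - 336\right)^{2}}{8} = \frac{5 \left(-420\right)^{2}}{8} = \frac{5}{8} \cdot 176400 = 110250$)
$d{\left(-193 \right)} + f = \left(\frac{7}{2} - \frac{13}{-193}\right) + 110250 = \left(\frac{7}{2} - - \frac{13}{193}\right) + 110250 = \left(\frac{7}{2} + \frac{13}{193}\right) + 110250 = \frac{1377}{386} + 110250 = \frac{42557877}{386}$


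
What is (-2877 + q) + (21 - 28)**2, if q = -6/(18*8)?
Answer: -67873/24 ≈ -2828.0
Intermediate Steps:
q = -1/24 (q = -6/144 = -6*1/144 = -1/24 ≈ -0.041667)
(-2877 + q) + (21 - 28)**2 = (-2877 - 1/24) + (21 - 28)**2 = -69049/24 + (-7)**2 = -69049/24 + 49 = -67873/24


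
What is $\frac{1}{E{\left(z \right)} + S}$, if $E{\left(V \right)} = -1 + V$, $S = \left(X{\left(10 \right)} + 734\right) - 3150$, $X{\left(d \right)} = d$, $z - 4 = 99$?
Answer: $- \frac{1}{2304} \approx -0.00043403$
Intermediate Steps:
$z = 103$ ($z = 4 + 99 = 103$)
$S = -2406$ ($S = \left(10 + 734\right) - 3150 = 744 - 3150 = -2406$)
$\frac{1}{E{\left(z \right)} + S} = \frac{1}{\left(-1 + 103\right) - 2406} = \frac{1}{102 - 2406} = \frac{1}{-2304} = - \frac{1}{2304}$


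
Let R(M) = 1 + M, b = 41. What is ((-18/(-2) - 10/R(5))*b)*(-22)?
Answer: -19844/3 ≈ -6614.7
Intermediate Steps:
((-18/(-2) - 10/R(5))*b)*(-22) = ((-18/(-2) - 10/(1 + 5))*41)*(-22) = ((-18*(-1/2) - 10/6)*41)*(-22) = ((9 - 10*1/6)*41)*(-22) = ((9 - 5/3)*41)*(-22) = ((22/3)*41)*(-22) = (902/3)*(-22) = -19844/3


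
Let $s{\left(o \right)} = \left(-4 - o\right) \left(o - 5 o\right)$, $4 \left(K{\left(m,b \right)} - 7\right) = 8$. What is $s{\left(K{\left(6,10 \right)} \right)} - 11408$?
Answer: $-10940$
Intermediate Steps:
$K{\left(m,b \right)} = 9$ ($K{\left(m,b \right)} = 7 + \frac{1}{4} \cdot 8 = 7 + 2 = 9$)
$s{\left(o \right)} = - 4 o \left(-4 - o\right)$ ($s{\left(o \right)} = \left(-4 - o\right) \left(- 4 o\right) = - 4 o \left(-4 - o\right)$)
$s{\left(K{\left(6,10 \right)} \right)} - 11408 = 4 \cdot 9 \left(4 + 9\right) - 11408 = 4 \cdot 9 \cdot 13 - 11408 = 468 - 11408 = -10940$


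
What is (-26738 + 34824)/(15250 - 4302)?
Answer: 4043/5474 ≈ 0.73858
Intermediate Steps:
(-26738 + 34824)/(15250 - 4302) = 8086/10948 = 8086*(1/10948) = 4043/5474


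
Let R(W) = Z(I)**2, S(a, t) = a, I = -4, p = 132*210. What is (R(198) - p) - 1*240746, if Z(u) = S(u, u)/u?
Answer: -268465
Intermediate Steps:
p = 27720
Z(u) = 1 (Z(u) = u/u = 1)
R(W) = 1 (R(W) = 1**2 = 1)
(R(198) - p) - 1*240746 = (1 - 1*27720) - 1*240746 = (1 - 27720) - 240746 = -27719 - 240746 = -268465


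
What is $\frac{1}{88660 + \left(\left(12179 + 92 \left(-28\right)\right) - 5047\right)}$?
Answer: $\frac{1}{93216} \approx 1.0728 \cdot 10^{-5}$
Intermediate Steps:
$\frac{1}{88660 + \left(\left(12179 + 92 \left(-28\right)\right) - 5047\right)} = \frac{1}{88660 + \left(\left(12179 - 2576\right) - 5047\right)} = \frac{1}{88660 + \left(9603 - 5047\right)} = \frac{1}{88660 + 4556} = \frac{1}{93216}$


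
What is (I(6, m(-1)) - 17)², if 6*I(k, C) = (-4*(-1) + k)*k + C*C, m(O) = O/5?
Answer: 1100401/22500 ≈ 48.907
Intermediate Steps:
m(O) = O/5 (m(O) = O*(⅕) = O/5)
I(k, C) = C²/6 + k*(4 + k)/6 (I(k, C) = ((-4*(-1) + k)*k + C*C)/6 = ((4 + k)*k + C²)/6 = (k*(4 + k) + C²)/6 = (C² + k*(4 + k))/6 = C²/6 + k*(4 + k)/6)
(I(6, m(-1)) - 17)² = ((((⅕)*(-1))²/6 + (⅙)*6² + (⅔)*6) - 17)² = (((-⅕)²/6 + (⅙)*36 + 4) - 17)² = (((⅙)*(1/25) + 6 + 4) - 17)² = ((1/150 + 6 + 4) - 17)² = (1501/150 - 17)² = (-1049/150)² = 1100401/22500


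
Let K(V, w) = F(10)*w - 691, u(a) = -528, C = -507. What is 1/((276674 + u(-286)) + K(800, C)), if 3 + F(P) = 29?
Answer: 1/262273 ≈ 3.8128e-6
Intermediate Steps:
F(P) = 26 (F(P) = -3 + 29 = 26)
K(V, w) = -691 + 26*w (K(V, w) = 26*w - 691 = -691 + 26*w)
1/((276674 + u(-286)) + K(800, C)) = 1/((276674 - 528) + (-691 + 26*(-507))) = 1/(276146 + (-691 - 13182)) = 1/(276146 - 13873) = 1/262273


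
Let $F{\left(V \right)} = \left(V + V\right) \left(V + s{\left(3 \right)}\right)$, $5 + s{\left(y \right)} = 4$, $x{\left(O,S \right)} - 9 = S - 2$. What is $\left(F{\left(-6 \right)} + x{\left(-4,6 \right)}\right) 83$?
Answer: $8051$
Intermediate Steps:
$x{\left(O,S \right)} = 7 + S$ ($x{\left(O,S \right)} = 9 + \left(S - 2\right) = 9 + \left(-2 + S\right) = 7 + S$)
$s{\left(y \right)} = -1$ ($s{\left(y \right)} = -5 + 4 = -1$)
$F{\left(V \right)} = 2 V \left(-1 + V\right)$ ($F{\left(V \right)} = \left(V + V\right) \left(V - 1\right) = 2 V \left(-1 + V\right)$)
$\left(F{\left(-6 \right)} + x{\left(-4,6 \right)}\right) 83 = \left(2 \left(-6\right) \left(-1 - 6\right) + \left(7 + 6\right)\right) 83 = \left(2 \left(-6\right) \left(-7\right) + 13\right) 83 = \left(84 + 13\right) 83 = 97 \cdot 83 = 8051$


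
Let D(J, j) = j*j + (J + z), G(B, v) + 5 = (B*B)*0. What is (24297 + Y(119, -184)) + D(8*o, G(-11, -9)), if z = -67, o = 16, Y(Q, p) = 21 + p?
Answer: 24220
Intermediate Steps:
G(B, v) = -5 (G(B, v) = -5 + (B*B)*0 = -5 + B²*0 = -5 + 0 = -5)
D(J, j) = -67 + J + j² (D(J, j) = j*j + (J - 67) = j² + (-67 + J) = -67 + J + j²)
(24297 + Y(119, -184)) + D(8*o, G(-11, -9)) = (24297 + (21 - 184)) + (-67 + 8*16 + (-5)²) = (24297 - 163) + (-67 + 128 + 25) = 24134 + 86 = 24220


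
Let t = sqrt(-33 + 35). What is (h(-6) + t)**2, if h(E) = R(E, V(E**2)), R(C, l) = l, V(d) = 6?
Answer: (6 + sqrt(2))**2 ≈ 54.971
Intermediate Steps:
h(E) = 6
t = sqrt(2) ≈ 1.4142
(h(-6) + t)**2 = (6 + sqrt(2))**2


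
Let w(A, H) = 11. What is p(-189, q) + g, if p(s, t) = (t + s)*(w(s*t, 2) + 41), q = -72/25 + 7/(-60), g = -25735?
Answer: -2678912/75 ≈ -35719.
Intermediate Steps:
q = -899/300 (q = -72*1/25 + 7*(-1/60) = -72/25 - 7/60 = -899/300 ≈ -2.9967)
p(s, t) = 52*s + 52*t (p(s, t) = (t + s)*(11 + 41) = (s + t)*52 = 52*s + 52*t)
p(-189, q) + g = (52*(-189) + 52*(-899/300)) - 25735 = (-9828 - 11687/75) - 25735 = -748787/75 - 25735 = -2678912/75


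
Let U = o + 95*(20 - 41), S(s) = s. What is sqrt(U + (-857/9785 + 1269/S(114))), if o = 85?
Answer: I*sqrt(727271475330)/19570 ≈ 43.577*I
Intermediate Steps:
U = -1910 (U = 85 + 95*(20 - 41) = 85 + 95*(-21) = 85 - 1995 = -1910)
sqrt(U + (-857/9785 + 1269/S(114))) = sqrt(-1910 + (-857/9785 + 1269/114)) = sqrt(-1910 + (-857*1/9785 + 1269*(1/114))) = sqrt(-1910 + (-857/9785 + 423/38)) = sqrt(-1910 + 216131/19570) = sqrt(-37162569/19570) = I*sqrt(727271475330)/19570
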